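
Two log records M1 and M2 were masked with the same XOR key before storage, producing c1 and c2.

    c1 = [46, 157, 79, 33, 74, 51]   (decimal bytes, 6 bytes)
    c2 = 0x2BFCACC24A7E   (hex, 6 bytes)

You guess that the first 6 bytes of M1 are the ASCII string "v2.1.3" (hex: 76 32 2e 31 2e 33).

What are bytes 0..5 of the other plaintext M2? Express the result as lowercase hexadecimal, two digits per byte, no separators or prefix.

7353cdd22e7e

First, c1 ⊕ c2 = (M1 ⊕ K) ⊕ (M2 ⊕ K) = M1 ⊕ M2, so the key drops out. Then M2 = (M1 ⊕ M2) ⊕ M1 over the first 6 bytes.
byte 0: (2e xor 2b) xor 76 = 05 xor 76 = 73
byte 1: (9d xor fc) xor 32 = 61 xor 32 = 53
byte 2: (4f xor ac) xor 2e = e3 xor 2e = cd
byte 3: (21 xor c2) xor 31 = e3 xor 31 = d2
byte 4: (4a xor 4a) xor 2e = 00 xor 2e = 2e
byte 5: (33 xor 7e) xor 33 = 4d xor 33 = 7e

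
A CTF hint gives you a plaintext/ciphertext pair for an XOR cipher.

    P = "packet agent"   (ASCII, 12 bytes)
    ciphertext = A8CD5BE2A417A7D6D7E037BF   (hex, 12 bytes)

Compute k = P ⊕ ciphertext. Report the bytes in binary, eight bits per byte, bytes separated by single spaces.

Since ciphertext = P ⊕ k, XORing both sides with P gives k = P ⊕ ciphertext.
byte 0: 70 XOR a8 = d8
byte 1: 61 XOR cd = ac
byte 2: 63 XOR 5b = 38
byte 3: 6b XOR e2 = 89
byte 4: 65 XOR a4 = c1
byte 5: 74 XOR 17 = 63
byte 6: 20 XOR a7 = 87
byte 7: 61 XOR d6 = b7
byte 8: 67 XOR d7 = b0
byte 9: 65 XOR e0 = 85
byte 10: 6e XOR 37 = 59
byte 11: 74 XOR bf = cb

11011000 10101100 00111000 10001001 11000001 01100011 10000111 10110111 10110000 10000101 01011001 11001011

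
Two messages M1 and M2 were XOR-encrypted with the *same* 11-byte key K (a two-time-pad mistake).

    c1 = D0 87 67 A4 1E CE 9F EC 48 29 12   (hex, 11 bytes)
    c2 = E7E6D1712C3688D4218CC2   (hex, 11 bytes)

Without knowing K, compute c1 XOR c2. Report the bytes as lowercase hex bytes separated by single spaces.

37 61 b6 d5 32 f8 17 38 69 a5 d0

c1 ⊕ c2 = (M1 ⊕ K) ⊕ (M2 ⊕ K) = M1 ⊕ M2 — the shared key cancels under XOR.
208 XOR 231 =  55
135 XOR 230 =  97
103 XOR 209 = 182
164 XOR 113 = 213
 30 XOR  44 =  50
206 XOR  54 = 248
159 XOR 136 =  23
236 XOR 212 =  56
 72 XOR  33 = 105
 41 XOR 140 = 165
 18 XOR 194 = 208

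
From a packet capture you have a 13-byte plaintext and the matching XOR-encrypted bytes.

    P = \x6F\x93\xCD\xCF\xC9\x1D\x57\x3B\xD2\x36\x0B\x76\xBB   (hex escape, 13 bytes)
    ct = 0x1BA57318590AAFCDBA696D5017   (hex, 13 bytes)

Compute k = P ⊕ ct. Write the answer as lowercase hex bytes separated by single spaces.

74 36 be d7 90 17 f8 f6 68 5f 66 26 ac

Since ct = P ⊕ k, XORing both sides with P gives k = P ⊕ ct.
byte 0: 6f xor 1b = 74
byte 1: 93 xor a5 = 36
byte 2: cd xor 73 = be
byte 3: cf xor 18 = d7
byte 4: c9 xor 59 = 90
byte 5: 1d xor 0a = 17
byte 6: 57 xor af = f8
byte 7: 3b xor cd = f6
byte 8: d2 xor ba = 68
byte 9: 36 xor 69 = 5f
byte 10: 0b xor 6d = 66
byte 11: 76 xor 50 = 26
byte 12: bb xor 17 = ac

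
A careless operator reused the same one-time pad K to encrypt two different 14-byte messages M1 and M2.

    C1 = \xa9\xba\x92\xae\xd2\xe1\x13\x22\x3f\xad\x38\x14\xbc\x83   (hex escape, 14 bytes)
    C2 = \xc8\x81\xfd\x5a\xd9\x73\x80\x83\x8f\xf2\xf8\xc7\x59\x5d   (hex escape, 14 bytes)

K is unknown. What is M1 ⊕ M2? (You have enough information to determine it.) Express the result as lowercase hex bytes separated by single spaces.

61 3b 6f f4 0b 92 93 a1 b0 5f c0 d3 e5 de

C1 ⊕ C2 = (M1 ⊕ K) ⊕ (M2 ⊕ K) = M1 ⊕ M2 — the shared key cancels under XOR.
byte 0: 10101001 ⊕ 11001000 = 01100001
byte 1: 10111010 ⊕ 10000001 = 00111011
byte 2: 10010010 ⊕ 11111101 = 01101111
byte 3: 10101110 ⊕ 01011010 = 11110100
byte 4: 11010010 ⊕ 11011001 = 00001011
byte 5: 11100001 ⊕ 01110011 = 10010010
byte 6: 00010011 ⊕ 10000000 = 10010011
byte 7: 00100010 ⊕ 10000011 = 10100001
byte 8: 00111111 ⊕ 10001111 = 10110000
byte 9: 10101101 ⊕ 11110010 = 01011111
byte 10: 00111000 ⊕ 11111000 = 11000000
byte 11: 00010100 ⊕ 11000111 = 11010011
byte 12: 10111100 ⊕ 01011001 = 11100101
byte 13: 10000011 ⊕ 01011101 = 11011110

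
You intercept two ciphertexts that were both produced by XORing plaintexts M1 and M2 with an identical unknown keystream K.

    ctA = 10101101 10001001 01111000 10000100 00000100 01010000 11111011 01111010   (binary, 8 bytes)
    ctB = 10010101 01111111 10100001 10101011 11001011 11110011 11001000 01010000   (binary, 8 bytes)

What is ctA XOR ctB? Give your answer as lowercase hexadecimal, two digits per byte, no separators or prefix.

ctA ⊕ ctB = (M1 ⊕ K) ⊕ (M2 ⊕ K) = M1 ⊕ M2 — the shared key cancels under XOR.
byte 0: ad xor 95 = 38
byte 1: 89 xor 7f = f6
byte 2: 78 xor a1 = d9
byte 3: 84 xor ab = 2f
byte 4: 04 xor cb = cf
byte 5: 50 xor f3 = a3
byte 6: fb xor c8 = 33
byte 7: 7a xor 50 = 2a

38f6d92fcfa3332a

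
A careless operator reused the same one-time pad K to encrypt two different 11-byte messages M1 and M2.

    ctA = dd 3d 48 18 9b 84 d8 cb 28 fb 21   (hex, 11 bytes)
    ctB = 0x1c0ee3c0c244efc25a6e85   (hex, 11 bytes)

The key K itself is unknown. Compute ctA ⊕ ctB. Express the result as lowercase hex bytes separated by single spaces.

c1 33 ab d8 59 c0 37 09 72 95 a4

ctA ⊕ ctB = (M1 ⊕ K) ⊕ (M2 ⊕ K) = M1 ⊕ M2 — the shared key cancels under XOR.
byte 0: dd xor 1c = c1
byte 1: 3d xor 0e = 33
byte 2: 48 xor e3 = ab
byte 3: 18 xor c0 = d8
byte 4: 9b xor c2 = 59
byte 5: 84 xor 44 = c0
byte 6: d8 xor ef = 37
byte 7: cb xor c2 = 09
byte 8: 28 xor 5a = 72
byte 9: fb xor 6e = 95
byte 10: 21 xor 85 = a4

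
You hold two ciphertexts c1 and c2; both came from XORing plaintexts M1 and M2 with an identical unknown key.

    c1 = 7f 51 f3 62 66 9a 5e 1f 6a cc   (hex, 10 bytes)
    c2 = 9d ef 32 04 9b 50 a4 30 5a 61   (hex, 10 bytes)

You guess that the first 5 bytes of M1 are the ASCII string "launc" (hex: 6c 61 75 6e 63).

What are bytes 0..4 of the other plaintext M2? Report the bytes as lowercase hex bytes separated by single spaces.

First, c1 ⊕ c2 = (M1 ⊕ K) ⊕ (M2 ⊕ K) = M1 ⊕ M2, so the key drops out. Then M2 = (M1 ⊕ M2) ⊕ M1 over the first 5 bytes.
byte 0: (7f ^ 9d) ^ 6c = e2 ^ 6c = 8e
byte 1: (51 ^ ef) ^ 61 = be ^ 61 = df
byte 2: (f3 ^ 32) ^ 75 = c1 ^ 75 = b4
byte 3: (62 ^ 04) ^ 6e = 66 ^ 6e = 08
byte 4: (66 ^ 9b) ^ 63 = fd ^ 63 = 9e

8e df b4 08 9e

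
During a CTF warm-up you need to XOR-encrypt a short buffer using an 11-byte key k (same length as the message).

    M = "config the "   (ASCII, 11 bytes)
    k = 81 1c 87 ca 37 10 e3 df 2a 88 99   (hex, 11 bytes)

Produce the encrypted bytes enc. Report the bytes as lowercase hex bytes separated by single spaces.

 99 XOR 129 = 226
111 XOR  28 = 115
110 XOR 135 = 233
102 XOR 202 = 172
105 XOR  55 =  94
103 XOR  16 = 119
 32 XOR 227 = 195
116 XOR 223 = 171
104 XOR  42 =  66
101 XOR 136 = 237
 32 XOR 153 = 185

e2 73 e9 ac 5e 77 c3 ab 42 ed b9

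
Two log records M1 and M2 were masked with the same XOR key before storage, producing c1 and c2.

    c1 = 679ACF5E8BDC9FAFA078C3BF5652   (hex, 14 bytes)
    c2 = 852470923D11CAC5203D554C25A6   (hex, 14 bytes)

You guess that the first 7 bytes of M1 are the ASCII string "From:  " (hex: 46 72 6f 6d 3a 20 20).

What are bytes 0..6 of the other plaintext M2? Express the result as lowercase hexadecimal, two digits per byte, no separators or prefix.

First, c1 ⊕ c2 = (M1 ⊕ K) ⊕ (M2 ⊕ K) = M1 ⊕ M2, so the key drops out. Then M2 = (M1 ⊕ M2) ⊕ M1 over the first 7 bytes.
byte 0: (67 XOR 85) XOR 46 = e2 XOR 46 = a4
byte 1: (9a XOR 24) XOR 72 = be XOR 72 = cc
byte 2: (cf XOR 70) XOR 6f = bf XOR 6f = d0
byte 3: (5e XOR 92) XOR 6d = cc XOR 6d = a1
byte 4: (8b XOR 3d) XOR 3a = b6 XOR 3a = 8c
byte 5: (dc XOR 11) XOR 20 = cd XOR 20 = ed
byte 6: (9f XOR ca) XOR 20 = 55 XOR 20 = 75

a4ccd0a18ced75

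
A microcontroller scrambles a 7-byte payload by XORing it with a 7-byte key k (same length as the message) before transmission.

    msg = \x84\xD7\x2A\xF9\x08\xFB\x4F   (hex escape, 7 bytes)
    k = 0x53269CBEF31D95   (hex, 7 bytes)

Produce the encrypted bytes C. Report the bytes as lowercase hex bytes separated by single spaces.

d7 f1 b6 47 fb e6 da

XOR is its own inverse, so applying the key byte-wise gives the result directly.
10000100 ⊕ 01010011 = 11010111
11010111 ⊕ 00100110 = 11110001
00101010 ⊕ 10011100 = 10110110
11111001 ⊕ 10111110 = 01000111
00001000 ⊕ 11110011 = 11111011
11111011 ⊕ 00011101 = 11100110
01001111 ⊕ 10010101 = 11011010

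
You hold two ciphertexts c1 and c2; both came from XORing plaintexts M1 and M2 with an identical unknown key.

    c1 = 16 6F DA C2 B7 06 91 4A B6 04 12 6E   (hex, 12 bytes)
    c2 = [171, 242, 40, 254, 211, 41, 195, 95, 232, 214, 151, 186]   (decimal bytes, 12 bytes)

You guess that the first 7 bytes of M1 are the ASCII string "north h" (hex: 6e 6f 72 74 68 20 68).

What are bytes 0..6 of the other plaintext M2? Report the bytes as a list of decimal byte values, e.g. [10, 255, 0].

First, c1 ⊕ c2 = (M1 ⊕ K) ⊕ (M2 ⊕ K) = M1 ⊕ M2, so the key drops out. Then M2 = (M1 ⊕ M2) ⊕ M1 over the first 7 bytes.
byte 0: (16 ^ ab) ^ 6e = bd ^ 6e = d3
byte 1: (6f ^ f2) ^ 6f = 9d ^ 6f = f2
byte 2: (da ^ 28) ^ 72 = f2 ^ 72 = 80
byte 3: (c2 ^ fe) ^ 74 = 3c ^ 74 = 48
byte 4: (b7 ^ d3) ^ 68 = 64 ^ 68 = 0c
byte 5: (06 ^ 29) ^ 20 = 2f ^ 20 = 0f
byte 6: (91 ^ c3) ^ 68 = 52 ^ 68 = 3a

[211, 242, 128, 72, 12, 15, 58]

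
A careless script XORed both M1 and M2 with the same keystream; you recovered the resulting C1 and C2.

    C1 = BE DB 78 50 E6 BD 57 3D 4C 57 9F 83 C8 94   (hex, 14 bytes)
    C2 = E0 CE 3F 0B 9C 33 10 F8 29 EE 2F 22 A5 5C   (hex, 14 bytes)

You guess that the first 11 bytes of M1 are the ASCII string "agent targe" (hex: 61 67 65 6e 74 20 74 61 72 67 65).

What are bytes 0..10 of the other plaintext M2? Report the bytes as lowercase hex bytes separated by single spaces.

First, C1 ⊕ C2 = (M1 ⊕ K) ⊕ (M2 ⊕ K) = M1 ⊕ M2, so the key drops out. Then M2 = (M1 ⊕ M2) ⊕ M1 over the first 11 bytes.
byte 0: (be ⊕ e0) ⊕ 61 = 5e ⊕ 61 = 3f
byte 1: (db ⊕ ce) ⊕ 67 = 15 ⊕ 67 = 72
byte 2: (78 ⊕ 3f) ⊕ 65 = 47 ⊕ 65 = 22
byte 3: (50 ⊕ 0b) ⊕ 6e = 5b ⊕ 6e = 35
byte 4: (e6 ⊕ 9c) ⊕ 74 = 7a ⊕ 74 = 0e
byte 5: (bd ⊕ 33) ⊕ 20 = 8e ⊕ 20 = ae
byte 6: (57 ⊕ 10) ⊕ 74 = 47 ⊕ 74 = 33
byte 7: (3d ⊕ f8) ⊕ 61 = c5 ⊕ 61 = a4
byte 8: (4c ⊕ 29) ⊕ 72 = 65 ⊕ 72 = 17
byte 9: (57 ⊕ ee) ⊕ 67 = b9 ⊕ 67 = de
byte 10: (9f ⊕ 2f) ⊕ 65 = b0 ⊕ 65 = d5

3f 72 22 35 0e ae 33 a4 17 de d5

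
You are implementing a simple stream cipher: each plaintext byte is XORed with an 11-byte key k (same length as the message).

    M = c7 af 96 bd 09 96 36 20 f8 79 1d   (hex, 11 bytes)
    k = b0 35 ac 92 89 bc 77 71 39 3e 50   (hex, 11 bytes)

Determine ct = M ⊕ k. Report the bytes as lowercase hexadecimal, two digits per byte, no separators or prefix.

c7 ⊕ b0 = 77
af ⊕ 35 = 9a
96 ⊕ ac = 3a
bd ⊕ 92 = 2f
09 ⊕ 89 = 80
96 ⊕ bc = 2a
36 ⊕ 77 = 41
20 ⊕ 71 = 51
f8 ⊕ 39 = c1
79 ⊕ 3e = 47
1d ⊕ 50 = 4d

779a3a2f802a4151c1474d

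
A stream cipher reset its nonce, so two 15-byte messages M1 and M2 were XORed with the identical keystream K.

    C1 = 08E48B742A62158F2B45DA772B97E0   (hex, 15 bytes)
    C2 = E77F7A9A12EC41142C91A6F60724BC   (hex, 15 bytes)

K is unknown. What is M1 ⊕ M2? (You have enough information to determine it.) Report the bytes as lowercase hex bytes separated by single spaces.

C1 ⊕ C2 = (M1 ⊕ K) ⊕ (M2 ⊕ K) = M1 ⊕ M2 — the shared key cancels under XOR.
byte 0:   8 ^ 231 = 239
byte 1: 228 ^ 127 = 155
byte 2: 139 ^ 122 = 241
byte 3: 116 ^ 154 = 238
byte 4:  42 ^  18 =  56
byte 5:  98 ^ 236 = 142
byte 6:  21 ^  65 =  84
byte 7: 143 ^  20 = 155
byte 8:  43 ^  44 =   7
byte 9:  69 ^ 145 = 212
byte 10: 218 ^ 166 = 124
byte 11: 119 ^ 246 = 129
byte 12:  43 ^   7 =  44
byte 13: 151 ^  36 = 179
byte 14: 224 ^ 188 =  92

ef 9b f1 ee 38 8e 54 9b 07 d4 7c 81 2c b3 5c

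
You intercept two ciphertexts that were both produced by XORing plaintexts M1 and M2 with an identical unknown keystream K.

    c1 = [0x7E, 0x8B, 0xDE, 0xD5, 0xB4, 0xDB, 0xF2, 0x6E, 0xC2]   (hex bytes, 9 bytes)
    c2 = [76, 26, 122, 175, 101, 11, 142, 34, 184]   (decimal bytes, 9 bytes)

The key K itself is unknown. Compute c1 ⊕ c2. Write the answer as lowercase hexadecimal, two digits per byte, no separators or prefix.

c1 ⊕ c2 = (M1 ⊕ K) ⊕ (M2 ⊕ K) = M1 ⊕ M2 — the shared key cancels under XOR.
byte 0: 7e ⊕ 4c = 32
byte 1: 8b ⊕ 1a = 91
byte 2: de ⊕ 7a = a4
byte 3: d5 ⊕ af = 7a
byte 4: b4 ⊕ 65 = d1
byte 5: db ⊕ 0b = d0
byte 6: f2 ⊕ 8e = 7c
byte 7: 6e ⊕ 22 = 4c
byte 8: c2 ⊕ b8 = 7a

3291a47ad1d07c4c7a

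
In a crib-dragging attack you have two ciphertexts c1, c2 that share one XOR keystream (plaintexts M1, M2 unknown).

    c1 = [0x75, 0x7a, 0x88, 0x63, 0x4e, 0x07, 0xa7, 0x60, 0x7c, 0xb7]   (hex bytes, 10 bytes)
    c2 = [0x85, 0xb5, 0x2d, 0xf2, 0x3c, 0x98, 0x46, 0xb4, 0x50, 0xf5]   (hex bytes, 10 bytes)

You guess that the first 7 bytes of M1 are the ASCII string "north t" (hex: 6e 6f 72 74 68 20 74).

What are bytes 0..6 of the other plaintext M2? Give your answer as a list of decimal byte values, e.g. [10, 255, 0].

First, c1 ⊕ c2 = (M1 ⊕ K) ⊕ (M2 ⊕ K) = M1 ⊕ M2, so the key drops out. Then M2 = (M1 ⊕ M2) ⊕ M1 over the first 7 bytes.
byte 0: (75 xor 85) xor 6e = f0 xor 6e = 9e
byte 1: (7a xor b5) xor 6f = cf xor 6f = a0
byte 2: (88 xor 2d) xor 72 = a5 xor 72 = d7
byte 3: (63 xor f2) xor 74 = 91 xor 74 = e5
byte 4: (4e xor 3c) xor 68 = 72 xor 68 = 1a
byte 5: (07 xor 98) xor 20 = 9f xor 20 = bf
byte 6: (a7 xor 46) xor 74 = e1 xor 74 = 95

[158, 160, 215, 229, 26, 191, 149]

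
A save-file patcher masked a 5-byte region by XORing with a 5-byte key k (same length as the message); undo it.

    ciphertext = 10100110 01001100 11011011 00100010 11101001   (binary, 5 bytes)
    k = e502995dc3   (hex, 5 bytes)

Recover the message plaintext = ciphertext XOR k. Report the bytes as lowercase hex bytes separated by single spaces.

a6 ^ e5 = 43
4c ^ 02 = 4e
db ^ 99 = 42
22 ^ 5d = 7f
e9 ^ c3 = 2a

43 4e 42 7f 2a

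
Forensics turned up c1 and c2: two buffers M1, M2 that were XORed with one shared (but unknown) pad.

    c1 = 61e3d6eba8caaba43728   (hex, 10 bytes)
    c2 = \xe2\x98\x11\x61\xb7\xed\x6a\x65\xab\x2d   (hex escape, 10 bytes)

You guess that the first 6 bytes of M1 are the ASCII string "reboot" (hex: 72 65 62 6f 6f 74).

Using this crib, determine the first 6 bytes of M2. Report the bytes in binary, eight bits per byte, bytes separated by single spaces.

First, c1 ⊕ c2 = (M1 ⊕ K) ⊕ (M2 ⊕ K) = M1 ⊕ M2, so the key drops out. Then M2 = (M1 ⊕ M2) ⊕ M1 over the first 6 bytes.
byte 0: (61 xor e2) xor 72 = 83 xor 72 = f1
byte 1: (e3 xor 98) xor 65 = 7b xor 65 = 1e
byte 2: (d6 xor 11) xor 62 = c7 xor 62 = a5
byte 3: (eb xor 61) xor 6f = 8a xor 6f = e5
byte 4: (a8 xor b7) xor 6f = 1f xor 6f = 70
byte 5: (ca xor ed) xor 74 = 27 xor 74 = 53

11110001 00011110 10100101 11100101 01110000 01010011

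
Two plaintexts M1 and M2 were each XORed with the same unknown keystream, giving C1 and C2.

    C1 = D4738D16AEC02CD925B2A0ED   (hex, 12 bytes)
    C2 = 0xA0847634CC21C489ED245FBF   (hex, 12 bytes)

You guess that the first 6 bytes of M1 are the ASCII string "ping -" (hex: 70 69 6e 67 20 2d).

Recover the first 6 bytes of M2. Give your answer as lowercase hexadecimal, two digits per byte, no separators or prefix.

049e954542cc

First, C1 ⊕ C2 = (M1 ⊕ K) ⊕ (M2 ⊕ K) = M1 ⊕ M2, so the key drops out. Then M2 = (M1 ⊕ M2) ⊕ M1 over the first 6 bytes.
byte 0: (d4 XOR a0) XOR 70 = 74 XOR 70 = 04
byte 1: (73 XOR 84) XOR 69 = f7 XOR 69 = 9e
byte 2: (8d XOR 76) XOR 6e = fb XOR 6e = 95
byte 3: (16 XOR 34) XOR 67 = 22 XOR 67 = 45
byte 4: (ae XOR cc) XOR 20 = 62 XOR 20 = 42
byte 5: (c0 XOR 21) XOR 2d = e1 XOR 2d = cc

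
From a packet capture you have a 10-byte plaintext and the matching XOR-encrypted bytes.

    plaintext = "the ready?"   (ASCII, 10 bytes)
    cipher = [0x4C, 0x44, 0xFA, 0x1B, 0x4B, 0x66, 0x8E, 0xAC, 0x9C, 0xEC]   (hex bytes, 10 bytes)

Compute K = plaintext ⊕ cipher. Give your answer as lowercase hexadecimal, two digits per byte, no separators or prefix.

Since cipher = plaintext ⊕ K, XORing both sides with plaintext gives K = plaintext ⊕ cipher.
byte 0: 01110100 ⊕ 01001100 = 00111000
byte 1: 01101000 ⊕ 01000100 = 00101100
byte 2: 01100101 ⊕ 11111010 = 10011111
byte 3: 00100000 ⊕ 00011011 = 00111011
byte 4: 01110010 ⊕ 01001011 = 00111001
byte 5: 01100101 ⊕ 01100110 = 00000011
byte 6: 01100001 ⊕ 10001110 = 11101111
byte 7: 01100100 ⊕ 10101100 = 11001000
byte 8: 01111001 ⊕ 10011100 = 11100101
byte 9: 00111111 ⊕ 11101100 = 11010011

382c9f3b3903efc8e5d3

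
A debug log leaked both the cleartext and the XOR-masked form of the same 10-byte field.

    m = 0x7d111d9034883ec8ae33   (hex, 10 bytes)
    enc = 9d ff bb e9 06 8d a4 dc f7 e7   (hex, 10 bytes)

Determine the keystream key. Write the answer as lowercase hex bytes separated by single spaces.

Since enc = m ⊕ key, XORing both sides with m gives key = m ⊕ enc.
byte 0: 7d ^ 9d = e0
byte 1: 11 ^ ff = ee
byte 2: 1d ^ bb = a6
byte 3: 90 ^ e9 = 79
byte 4: 34 ^ 06 = 32
byte 5: 88 ^ 8d = 05
byte 6: 3e ^ a4 = 9a
byte 7: c8 ^ dc = 14
byte 8: ae ^ f7 = 59
byte 9: 33 ^ e7 = d4

e0 ee a6 79 32 05 9a 14 59 d4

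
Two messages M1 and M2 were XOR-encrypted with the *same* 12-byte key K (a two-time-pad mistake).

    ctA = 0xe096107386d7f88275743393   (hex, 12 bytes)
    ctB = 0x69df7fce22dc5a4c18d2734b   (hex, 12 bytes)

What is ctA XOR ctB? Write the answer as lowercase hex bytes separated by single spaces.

89 49 6f bd a4 0b a2 ce 6d a6 40 d8

ctA ⊕ ctB = (M1 ⊕ K) ⊕ (M2 ⊕ K) = M1 ⊕ M2 — the shared key cancels under XOR.
e0 ^ 69 = 89
96 ^ df = 49
10 ^ 7f = 6f
73 ^ ce = bd
86 ^ 22 = a4
d7 ^ dc = 0b
f8 ^ 5a = a2
82 ^ 4c = ce
75 ^ 18 = 6d
74 ^ d2 = a6
33 ^ 73 = 40
93 ^ 4b = d8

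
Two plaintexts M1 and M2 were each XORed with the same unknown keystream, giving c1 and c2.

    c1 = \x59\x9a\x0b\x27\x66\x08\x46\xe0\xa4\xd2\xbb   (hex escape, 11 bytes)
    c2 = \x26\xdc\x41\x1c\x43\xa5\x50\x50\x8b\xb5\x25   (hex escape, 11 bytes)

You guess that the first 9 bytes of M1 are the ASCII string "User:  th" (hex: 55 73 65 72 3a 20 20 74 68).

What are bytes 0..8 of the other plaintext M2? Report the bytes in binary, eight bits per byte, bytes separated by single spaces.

First, c1 ⊕ c2 = (M1 ⊕ K) ⊕ (M2 ⊕ K) = M1 ⊕ M2, so the key drops out. Then M2 = (M1 ⊕ M2) ⊕ M1 over the first 9 bytes.
byte 0: (59 ^ 26) ^ 55 = 7f ^ 55 = 2a
byte 1: (9a ^ dc) ^ 73 = 46 ^ 73 = 35
byte 2: (0b ^ 41) ^ 65 = 4a ^ 65 = 2f
byte 3: (27 ^ 1c) ^ 72 = 3b ^ 72 = 49
byte 4: (66 ^ 43) ^ 3a = 25 ^ 3a = 1f
byte 5: (08 ^ a5) ^ 20 = ad ^ 20 = 8d
byte 6: (46 ^ 50) ^ 20 = 16 ^ 20 = 36
byte 7: (e0 ^ 50) ^ 74 = b0 ^ 74 = c4
byte 8: (a4 ^ 8b) ^ 68 = 2f ^ 68 = 47

00101010 00110101 00101111 01001001 00011111 10001101 00110110 11000100 01000111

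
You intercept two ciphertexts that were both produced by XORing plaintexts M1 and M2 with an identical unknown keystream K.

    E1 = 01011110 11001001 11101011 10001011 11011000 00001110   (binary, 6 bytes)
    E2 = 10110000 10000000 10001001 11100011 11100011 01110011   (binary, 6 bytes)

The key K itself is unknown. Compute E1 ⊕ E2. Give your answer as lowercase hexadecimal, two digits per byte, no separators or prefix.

E1 ⊕ E2 = (M1 ⊕ K) ⊕ (M2 ⊕ K) = M1 ⊕ M2 — the shared key cancels under XOR.
byte 0: 01011110 xor 10110000 = 11101110
byte 1: 11001001 xor 10000000 = 01001001
byte 2: 11101011 xor 10001001 = 01100010
byte 3: 10001011 xor 11100011 = 01101000
byte 4: 11011000 xor 11100011 = 00111011
byte 5: 00001110 xor 01110011 = 01111101

ee4962683b7d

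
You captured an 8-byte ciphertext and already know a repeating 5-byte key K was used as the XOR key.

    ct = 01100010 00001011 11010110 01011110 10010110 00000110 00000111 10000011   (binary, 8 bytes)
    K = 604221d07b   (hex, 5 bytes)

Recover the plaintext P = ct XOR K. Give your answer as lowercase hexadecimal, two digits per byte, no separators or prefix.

0249f78eed6645a2

The 5-byte key repeats, so the effective keystream is 60 42 21 d0 7b 60 42 21.
byte 0: 62 ^ 60 = 02
byte 1: 0b ^ 42 = 49
byte 2: d6 ^ 21 = f7
byte 3: 5e ^ d0 = 8e
byte 4: 96 ^ 7b = ed
byte 5: 06 ^ 60 = 66
byte 6: 07 ^ 42 = 45
byte 7: 83 ^ 21 = a2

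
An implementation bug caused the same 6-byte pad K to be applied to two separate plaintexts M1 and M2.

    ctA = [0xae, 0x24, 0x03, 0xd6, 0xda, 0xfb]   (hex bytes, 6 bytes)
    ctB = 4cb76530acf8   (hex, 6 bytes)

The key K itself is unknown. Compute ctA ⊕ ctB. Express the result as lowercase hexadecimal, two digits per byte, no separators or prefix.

ctA ⊕ ctB = (M1 ⊕ K) ⊕ (M2 ⊕ K) = M1 ⊕ M2 — the shared key cancels under XOR.
ae XOR 4c = e2
24 XOR b7 = 93
03 XOR 65 = 66
d6 XOR 30 = e6
da XOR ac = 76
fb XOR f8 = 03

e29366e67603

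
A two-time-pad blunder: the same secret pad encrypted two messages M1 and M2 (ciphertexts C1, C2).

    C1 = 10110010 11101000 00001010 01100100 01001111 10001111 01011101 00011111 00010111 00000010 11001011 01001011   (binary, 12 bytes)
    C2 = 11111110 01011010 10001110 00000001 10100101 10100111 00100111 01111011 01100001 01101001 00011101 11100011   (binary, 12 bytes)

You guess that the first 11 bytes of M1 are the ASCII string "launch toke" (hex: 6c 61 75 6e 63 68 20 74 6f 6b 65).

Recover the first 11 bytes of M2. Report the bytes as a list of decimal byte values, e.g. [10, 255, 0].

First, C1 ⊕ C2 = (M1 ⊕ K) ⊕ (M2 ⊕ K) = M1 ⊕ M2, so the key drops out. Then M2 = (M1 ⊕ M2) ⊕ M1 over the first 11 bytes.
byte 0: (b2 ⊕ fe) ⊕ 6c = 4c ⊕ 6c = 20
byte 1: (e8 ⊕ 5a) ⊕ 61 = b2 ⊕ 61 = d3
byte 2: (0a ⊕ 8e) ⊕ 75 = 84 ⊕ 75 = f1
byte 3: (64 ⊕ 01) ⊕ 6e = 65 ⊕ 6e = 0b
byte 4: (4f ⊕ a5) ⊕ 63 = ea ⊕ 63 = 89
byte 5: (8f ⊕ a7) ⊕ 68 = 28 ⊕ 68 = 40
byte 6: (5d ⊕ 27) ⊕ 20 = 7a ⊕ 20 = 5a
byte 7: (1f ⊕ 7b) ⊕ 74 = 64 ⊕ 74 = 10
byte 8: (17 ⊕ 61) ⊕ 6f = 76 ⊕ 6f = 19
byte 9: (02 ⊕ 69) ⊕ 6b = 6b ⊕ 6b = 00
byte 10: (cb ⊕ 1d) ⊕ 65 = d6 ⊕ 65 = b3

[32, 211, 241, 11, 137, 64, 90, 16, 25, 0, 179]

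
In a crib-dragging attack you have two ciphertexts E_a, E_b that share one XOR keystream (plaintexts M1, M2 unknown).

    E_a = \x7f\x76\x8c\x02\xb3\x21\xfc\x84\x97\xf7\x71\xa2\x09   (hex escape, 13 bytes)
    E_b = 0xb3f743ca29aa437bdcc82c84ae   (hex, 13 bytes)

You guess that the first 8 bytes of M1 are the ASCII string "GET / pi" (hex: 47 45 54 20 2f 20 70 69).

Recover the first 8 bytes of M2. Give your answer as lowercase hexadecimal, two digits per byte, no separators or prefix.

First, E_a ⊕ E_b = (M1 ⊕ K) ⊕ (M2 ⊕ K) = M1 ⊕ M2, so the key drops out. Then M2 = (M1 ⊕ M2) ⊕ M1 over the first 8 bytes.
byte 0: (7f XOR b3) XOR 47 = cc XOR 47 = 8b
byte 1: (76 XOR f7) XOR 45 = 81 XOR 45 = c4
byte 2: (8c XOR 43) XOR 54 = cf XOR 54 = 9b
byte 3: (02 XOR ca) XOR 20 = c8 XOR 20 = e8
byte 4: (b3 XOR 29) XOR 2f = 9a XOR 2f = b5
byte 5: (21 XOR aa) XOR 20 = 8b XOR 20 = ab
byte 6: (fc XOR 43) XOR 70 = bf XOR 70 = cf
byte 7: (84 XOR 7b) XOR 69 = ff XOR 69 = 96

8bc49be8b5abcf96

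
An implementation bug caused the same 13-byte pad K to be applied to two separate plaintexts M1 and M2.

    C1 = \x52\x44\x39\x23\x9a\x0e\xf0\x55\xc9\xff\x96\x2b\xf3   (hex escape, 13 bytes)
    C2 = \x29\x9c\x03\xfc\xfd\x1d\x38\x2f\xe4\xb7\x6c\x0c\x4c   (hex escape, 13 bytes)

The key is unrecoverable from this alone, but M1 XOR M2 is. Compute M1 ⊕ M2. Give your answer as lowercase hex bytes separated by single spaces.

7b d8 3a df 67 13 c8 7a 2d 48 fa 27 bf

C1 ⊕ C2 = (M1 ⊕ K) ⊕ (M2 ⊕ K) = M1 ⊕ M2 — the shared key cancels under XOR.
 82 ^  41 = 123
 68 ^ 156 = 216
 57 ^   3 =  58
 35 ^ 252 = 223
154 ^ 253 = 103
 14 ^  29 =  19
240 ^  56 = 200
 85 ^  47 = 122
201 ^ 228 =  45
255 ^ 183 =  72
150 ^ 108 = 250
 43 ^  12 =  39
243 ^  76 = 191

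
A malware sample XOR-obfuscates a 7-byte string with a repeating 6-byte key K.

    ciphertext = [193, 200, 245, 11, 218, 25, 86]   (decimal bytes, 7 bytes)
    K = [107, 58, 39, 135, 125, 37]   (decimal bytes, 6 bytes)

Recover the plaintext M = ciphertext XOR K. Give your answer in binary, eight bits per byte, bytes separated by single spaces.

The 6-byte key repeats, so the effective keystream is 6b 3a 27 87 7d 25 6b.
byte 0: 193 ^ 107 = 170
byte 1: 200 ^  58 = 242
byte 2: 245 ^  39 = 210
byte 3:  11 ^ 135 = 140
byte 4: 218 ^ 125 = 167
byte 5:  25 ^  37 =  60
byte 6:  86 ^ 107 =  61

10101010 11110010 11010010 10001100 10100111 00111100 00111101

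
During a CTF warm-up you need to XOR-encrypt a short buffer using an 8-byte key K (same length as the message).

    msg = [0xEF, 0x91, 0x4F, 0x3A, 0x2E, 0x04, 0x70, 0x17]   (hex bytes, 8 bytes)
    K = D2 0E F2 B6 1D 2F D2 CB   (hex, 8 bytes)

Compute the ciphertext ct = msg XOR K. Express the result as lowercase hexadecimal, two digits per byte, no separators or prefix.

XOR is its own inverse, so applying the key byte-wise gives the result directly.
ef XOR d2 = 3d
91 XOR 0e = 9f
4f XOR f2 = bd
3a XOR b6 = 8c
2e XOR 1d = 33
04 XOR 2f = 2b
70 XOR d2 = a2
17 XOR cb = dc

3d9fbd8c332ba2dc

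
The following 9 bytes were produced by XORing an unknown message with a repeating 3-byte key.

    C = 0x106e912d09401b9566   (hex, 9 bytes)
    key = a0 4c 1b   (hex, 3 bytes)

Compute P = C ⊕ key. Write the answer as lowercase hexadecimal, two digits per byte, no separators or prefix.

The 3-byte key repeats, so the effective keystream is a0 4c 1b a0 4c 1b a0 4c 1b.
byte 0: 10 XOR a0 = b0
byte 1: 6e XOR 4c = 22
byte 2: 91 XOR 1b = 8a
byte 3: 2d XOR a0 = 8d
byte 4: 09 XOR 4c = 45
byte 5: 40 XOR 1b = 5b
byte 6: 1b XOR a0 = bb
byte 7: 95 XOR 4c = d9
byte 8: 66 XOR 1b = 7d

b0228a8d455bbbd97d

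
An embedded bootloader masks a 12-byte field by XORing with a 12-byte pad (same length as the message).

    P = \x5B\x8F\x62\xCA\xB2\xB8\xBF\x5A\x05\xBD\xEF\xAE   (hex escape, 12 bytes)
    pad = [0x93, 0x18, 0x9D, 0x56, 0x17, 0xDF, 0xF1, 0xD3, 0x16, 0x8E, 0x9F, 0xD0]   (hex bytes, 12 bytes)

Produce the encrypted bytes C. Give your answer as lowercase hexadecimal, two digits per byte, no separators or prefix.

c897ff9ca5674e891333707e

5b ⊕ 93 = c8
8f ⊕ 18 = 97
62 ⊕ 9d = ff
ca ⊕ 56 = 9c
b2 ⊕ 17 = a5
b8 ⊕ df = 67
bf ⊕ f1 = 4e
5a ⊕ d3 = 89
05 ⊕ 16 = 13
bd ⊕ 8e = 33
ef ⊕ 9f = 70
ae ⊕ d0 = 7e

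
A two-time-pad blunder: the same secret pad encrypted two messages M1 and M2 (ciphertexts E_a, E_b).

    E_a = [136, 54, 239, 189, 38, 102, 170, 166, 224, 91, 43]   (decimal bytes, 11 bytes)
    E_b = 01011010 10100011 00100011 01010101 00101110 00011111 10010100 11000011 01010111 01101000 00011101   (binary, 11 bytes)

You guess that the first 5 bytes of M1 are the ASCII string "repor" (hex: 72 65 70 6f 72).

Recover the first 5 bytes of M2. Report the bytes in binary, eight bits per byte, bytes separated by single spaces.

10100000 11110000 10111100 10000111 01111010

First, E_a ⊕ E_b = (M1 ⊕ K) ⊕ (M2 ⊕ K) = M1 ⊕ M2, so the key drops out. Then M2 = (M1 ⊕ M2) ⊕ M1 over the first 5 bytes.
byte 0: (88 xor 5a) xor 72 = d2 xor 72 = a0
byte 1: (36 xor a3) xor 65 = 95 xor 65 = f0
byte 2: (ef xor 23) xor 70 = cc xor 70 = bc
byte 3: (bd xor 55) xor 6f = e8 xor 6f = 87
byte 4: (26 xor 2e) xor 72 = 08 xor 72 = 7a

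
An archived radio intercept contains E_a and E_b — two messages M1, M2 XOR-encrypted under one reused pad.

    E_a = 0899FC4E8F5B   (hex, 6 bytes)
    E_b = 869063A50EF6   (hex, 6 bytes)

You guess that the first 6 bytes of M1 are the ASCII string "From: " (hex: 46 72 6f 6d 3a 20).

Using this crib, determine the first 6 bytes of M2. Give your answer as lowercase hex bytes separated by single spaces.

c8 7b f0 86 bb 8d

First, E_a ⊕ E_b = (M1 ⊕ K) ⊕ (M2 ⊕ K) = M1 ⊕ M2, so the key drops out. Then M2 = (M1 ⊕ M2) ⊕ M1 over the first 6 bytes.
byte 0: (08 XOR 86) XOR 46 = 8e XOR 46 = c8
byte 1: (99 XOR 90) XOR 72 = 09 XOR 72 = 7b
byte 2: (fc XOR 63) XOR 6f = 9f XOR 6f = f0
byte 3: (4e XOR a5) XOR 6d = eb XOR 6d = 86
byte 4: (8f XOR 0e) XOR 3a = 81 XOR 3a = bb
byte 5: (5b XOR f6) XOR 20 = ad XOR 20 = 8d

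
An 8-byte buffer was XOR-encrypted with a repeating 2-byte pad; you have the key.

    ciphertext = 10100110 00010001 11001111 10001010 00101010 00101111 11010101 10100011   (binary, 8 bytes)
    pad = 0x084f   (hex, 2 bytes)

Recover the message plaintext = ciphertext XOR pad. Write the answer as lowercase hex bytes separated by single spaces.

The 2-byte key repeats, so the effective keystream is 08 4f 08 4f 08 4f 08 4f.
byte 0: 10100110 ⊕ 00001000 = 10101110
byte 1: 00010001 ⊕ 01001111 = 01011110
byte 2: 11001111 ⊕ 00001000 = 11000111
byte 3: 10001010 ⊕ 01001111 = 11000101
byte 4: 00101010 ⊕ 00001000 = 00100010
byte 5: 00101111 ⊕ 01001111 = 01100000
byte 6: 11010101 ⊕ 00001000 = 11011101
byte 7: 10100011 ⊕ 01001111 = 11101100

ae 5e c7 c5 22 60 dd ec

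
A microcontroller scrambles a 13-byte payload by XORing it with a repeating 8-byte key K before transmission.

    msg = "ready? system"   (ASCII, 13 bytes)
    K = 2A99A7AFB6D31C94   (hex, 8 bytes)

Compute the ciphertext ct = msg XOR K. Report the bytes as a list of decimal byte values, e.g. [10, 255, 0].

[88, 252, 198, 203, 207, 236, 60, 231, 83, 234, 211, 202, 219]

The 8-byte key repeats, so the effective keystream is 2a 99 a7 af b6 d3 1c 94 2a 99 a7 af b6.
byte 0: 72 ^ 2a = 58
byte 1: 65 ^ 99 = fc
byte 2: 61 ^ a7 = c6
byte 3: 64 ^ af = cb
byte 4: 79 ^ b6 = cf
byte 5: 3f ^ d3 = ec
byte 6: 20 ^ 1c = 3c
byte 7: 73 ^ 94 = e7
byte 8: 79 ^ 2a = 53
byte 9: 73 ^ 99 = ea
byte 10: 74 ^ a7 = d3
byte 11: 65 ^ af = ca
byte 12: 6d ^ b6 = db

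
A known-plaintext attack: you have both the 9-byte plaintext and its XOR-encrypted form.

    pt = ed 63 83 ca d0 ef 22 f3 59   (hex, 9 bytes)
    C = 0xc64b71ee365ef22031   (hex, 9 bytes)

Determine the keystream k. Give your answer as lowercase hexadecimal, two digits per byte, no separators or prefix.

Since C = pt ⊕ k, XORing both sides with pt gives k = pt ⊕ C.
ed ⊕ c6 = 2b
63 ⊕ 4b = 28
83 ⊕ 71 = f2
ca ⊕ ee = 24
d0 ⊕ 36 = e6
ef ⊕ 5e = b1
22 ⊕ f2 = d0
f3 ⊕ 20 = d3
59 ⊕ 31 = 68

2b28f224e6b1d0d368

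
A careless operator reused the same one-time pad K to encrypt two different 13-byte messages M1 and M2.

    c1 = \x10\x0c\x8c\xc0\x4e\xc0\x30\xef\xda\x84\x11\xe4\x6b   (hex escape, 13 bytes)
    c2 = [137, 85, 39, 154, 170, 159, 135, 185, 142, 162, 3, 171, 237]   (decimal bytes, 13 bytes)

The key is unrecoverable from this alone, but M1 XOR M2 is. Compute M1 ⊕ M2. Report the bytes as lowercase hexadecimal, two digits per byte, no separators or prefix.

9959ab5ae45fb7565426124f86

c1 ⊕ c2 = (M1 ⊕ K) ⊕ (M2 ⊕ K) = M1 ⊕ M2 — the shared key cancels under XOR.
byte 0: 10 XOR 89 = 99
byte 1: 0c XOR 55 = 59
byte 2: 8c XOR 27 = ab
byte 3: c0 XOR 9a = 5a
byte 4: 4e XOR aa = e4
byte 5: c0 XOR 9f = 5f
byte 6: 30 XOR 87 = b7
byte 7: ef XOR b9 = 56
byte 8: da XOR 8e = 54
byte 9: 84 XOR a2 = 26
byte 10: 11 XOR 03 = 12
byte 11: e4 XOR ab = 4f
byte 12: 6b XOR ed = 86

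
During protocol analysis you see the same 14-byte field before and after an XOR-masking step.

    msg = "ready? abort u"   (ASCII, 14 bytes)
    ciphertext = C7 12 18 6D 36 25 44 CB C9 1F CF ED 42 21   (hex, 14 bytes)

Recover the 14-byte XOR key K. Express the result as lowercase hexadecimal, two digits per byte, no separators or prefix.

Since ciphertext = msg ⊕ K, XORing both sides with msg gives K = msg ⊕ ciphertext.
byte 0: 72 xor c7 = b5
byte 1: 65 xor 12 = 77
byte 2: 61 xor 18 = 79
byte 3: 64 xor 6d = 09
byte 4: 79 xor 36 = 4f
byte 5: 3f xor 25 = 1a
byte 6: 20 xor 44 = 64
byte 7: 61 xor cb = aa
byte 8: 62 xor c9 = ab
byte 9: 6f xor 1f = 70
byte 10: 72 xor cf = bd
byte 11: 74 xor ed = 99
byte 12: 20 xor 42 = 62
byte 13: 75 xor 21 = 54

b57779094f1a64aaab70bd996254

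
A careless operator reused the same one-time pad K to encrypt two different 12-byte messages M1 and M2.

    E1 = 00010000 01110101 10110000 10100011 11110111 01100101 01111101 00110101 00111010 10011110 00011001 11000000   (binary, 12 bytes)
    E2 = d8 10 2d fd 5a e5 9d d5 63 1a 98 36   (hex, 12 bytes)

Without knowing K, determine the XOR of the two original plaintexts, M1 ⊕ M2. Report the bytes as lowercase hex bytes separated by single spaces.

c8 65 9d 5e ad 80 e0 e0 59 84 81 f6

E1 ⊕ E2 = (M1 ⊕ K) ⊕ (M2 ⊕ K) = M1 ⊕ M2 — the shared key cancels under XOR.
10 XOR d8 = c8
75 XOR 10 = 65
b0 XOR 2d = 9d
a3 XOR fd = 5e
f7 XOR 5a = ad
65 XOR e5 = 80
7d XOR 9d = e0
35 XOR d5 = e0
3a XOR 63 = 59
9e XOR 1a = 84
19 XOR 98 = 81
c0 XOR 36 = f6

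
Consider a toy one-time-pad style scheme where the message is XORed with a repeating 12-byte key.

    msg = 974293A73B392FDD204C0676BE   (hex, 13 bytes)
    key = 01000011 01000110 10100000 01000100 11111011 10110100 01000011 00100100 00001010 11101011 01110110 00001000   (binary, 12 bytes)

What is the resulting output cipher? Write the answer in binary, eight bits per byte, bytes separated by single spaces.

11010100 00000100 00110011 11100011 11000000 10001101 01101100 11111001 00101010 10100111 01110000 01111110 11111101

The 12-byte key repeats, so the effective keystream is 43 46 a0 44 fb b4 43 24 0a eb 76 08 43.
byte 0: 97 xor 43 = d4
byte 1: 42 xor 46 = 04
byte 2: 93 xor a0 = 33
byte 3: a7 xor 44 = e3
byte 4: 3b xor fb = c0
byte 5: 39 xor b4 = 8d
byte 6: 2f xor 43 = 6c
byte 7: dd xor 24 = f9
byte 8: 20 xor 0a = 2a
byte 9: 4c xor eb = a7
byte 10: 06 xor 76 = 70
byte 11: 76 xor 08 = 7e
byte 12: be xor 43 = fd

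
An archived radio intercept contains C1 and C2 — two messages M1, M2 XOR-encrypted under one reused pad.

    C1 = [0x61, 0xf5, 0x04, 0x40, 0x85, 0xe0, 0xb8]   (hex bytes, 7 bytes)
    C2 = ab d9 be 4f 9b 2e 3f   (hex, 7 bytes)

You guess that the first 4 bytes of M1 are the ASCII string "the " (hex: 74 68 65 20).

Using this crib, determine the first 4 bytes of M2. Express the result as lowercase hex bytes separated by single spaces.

First, C1 ⊕ C2 = (M1 ⊕ K) ⊕ (M2 ⊕ K) = M1 ⊕ M2, so the key drops out. Then M2 = (M1 ⊕ M2) ⊕ M1 over the first 4 bytes.
byte 0: (61 xor ab) xor 74 = ca xor 74 = be
byte 1: (f5 xor d9) xor 68 = 2c xor 68 = 44
byte 2: (04 xor be) xor 65 = ba xor 65 = df
byte 3: (40 xor 4f) xor 20 = 0f xor 20 = 2f

be 44 df 2f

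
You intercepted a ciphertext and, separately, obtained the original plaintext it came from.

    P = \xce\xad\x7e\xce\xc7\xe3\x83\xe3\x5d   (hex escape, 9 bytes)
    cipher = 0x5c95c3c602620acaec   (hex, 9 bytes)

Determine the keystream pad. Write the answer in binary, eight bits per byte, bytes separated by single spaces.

10010010 00111000 10111101 00001000 11000101 10000001 10001001 00101001 10110001

Since cipher = P ⊕ pad, XORing both sides with P gives pad = P ⊕ cipher.
ce ⊕ 5c = 92
ad ⊕ 95 = 38
7e ⊕ c3 = bd
ce ⊕ c6 = 08
c7 ⊕ 02 = c5
e3 ⊕ 62 = 81
83 ⊕ 0a = 89
e3 ⊕ ca = 29
5d ⊕ ec = b1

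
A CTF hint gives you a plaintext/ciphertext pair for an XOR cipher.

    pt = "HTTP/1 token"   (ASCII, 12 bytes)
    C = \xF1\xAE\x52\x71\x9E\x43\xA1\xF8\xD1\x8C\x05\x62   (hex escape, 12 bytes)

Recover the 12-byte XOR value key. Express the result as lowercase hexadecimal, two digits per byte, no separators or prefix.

Since C = pt ⊕ key, XORing both sides with pt gives key = pt ⊕ C.
48 XOR f1 = b9
54 XOR ae = fa
54 XOR 52 = 06
50 XOR 71 = 21
2f XOR 9e = b1
31 XOR 43 = 72
20 XOR a1 = 81
74 XOR f8 = 8c
6f XOR d1 = be
6b XOR 8c = e7
65 XOR 05 = 60
6e XOR 62 = 0c

b9fa0621b172818cbee7600c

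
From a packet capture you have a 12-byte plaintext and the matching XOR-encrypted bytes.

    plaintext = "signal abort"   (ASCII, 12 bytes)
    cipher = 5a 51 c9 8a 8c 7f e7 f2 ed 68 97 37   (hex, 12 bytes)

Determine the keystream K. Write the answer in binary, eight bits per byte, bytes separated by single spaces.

Since cipher = plaintext ⊕ K, XORing both sides with plaintext gives K = plaintext ⊕ cipher.
byte 0: 01110011 ^ 01011010 = 00101001
byte 1: 01101001 ^ 01010001 = 00111000
byte 2: 01100111 ^ 11001001 = 10101110
byte 3: 01101110 ^ 10001010 = 11100100
byte 4: 01100001 ^ 10001100 = 11101101
byte 5: 01101100 ^ 01111111 = 00010011
byte 6: 00100000 ^ 11100111 = 11000111
byte 7: 01100001 ^ 11110010 = 10010011
byte 8: 01100010 ^ 11101101 = 10001111
byte 9: 01101111 ^ 01101000 = 00000111
byte 10: 01110010 ^ 10010111 = 11100101
byte 11: 01110100 ^ 00110111 = 01000011

00101001 00111000 10101110 11100100 11101101 00010011 11000111 10010011 10001111 00000111 11100101 01000011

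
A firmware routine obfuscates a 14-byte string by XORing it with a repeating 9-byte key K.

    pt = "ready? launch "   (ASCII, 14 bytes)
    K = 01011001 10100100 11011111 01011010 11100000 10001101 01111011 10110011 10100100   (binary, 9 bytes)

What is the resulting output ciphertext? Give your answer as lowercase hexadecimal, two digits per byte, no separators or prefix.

2bc1be3e99b25bdfc52ccabc32c0

The 9-byte key repeats, so the effective keystream is 59 a4 df 5a e0 8d 7b b3 a4 59 a4 df 5a e0.
byte 0: 72 XOR 59 = 2b
byte 1: 65 XOR a4 = c1
byte 2: 61 XOR df = be
byte 3: 64 XOR 5a = 3e
byte 4: 79 XOR e0 = 99
byte 5: 3f XOR 8d = b2
byte 6: 20 XOR 7b = 5b
byte 7: 6c XOR b3 = df
byte 8: 61 XOR a4 = c5
byte 9: 75 XOR 59 = 2c
byte 10: 6e XOR a4 = ca
byte 11: 63 XOR df = bc
byte 12: 68 XOR 5a = 32
byte 13: 20 XOR e0 = c0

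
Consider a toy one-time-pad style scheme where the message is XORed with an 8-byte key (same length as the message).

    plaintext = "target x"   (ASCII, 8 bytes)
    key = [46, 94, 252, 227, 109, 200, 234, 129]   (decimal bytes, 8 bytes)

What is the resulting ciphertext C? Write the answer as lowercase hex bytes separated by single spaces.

5a 3f 8e 84 08 bc ca f9

74 ^ 2e = 5a
61 ^ 5e = 3f
72 ^ fc = 8e
67 ^ e3 = 84
65 ^ 6d = 08
74 ^ c8 = bc
20 ^ ea = ca
78 ^ 81 = f9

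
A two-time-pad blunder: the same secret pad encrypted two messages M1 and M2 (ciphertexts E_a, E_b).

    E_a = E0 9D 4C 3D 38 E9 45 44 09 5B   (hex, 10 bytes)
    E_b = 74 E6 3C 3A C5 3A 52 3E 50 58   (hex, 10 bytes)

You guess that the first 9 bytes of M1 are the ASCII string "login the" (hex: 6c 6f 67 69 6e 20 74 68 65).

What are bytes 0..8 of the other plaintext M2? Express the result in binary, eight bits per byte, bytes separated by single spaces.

11111000 00010100 00010111 01101110 10010011 11110011 01100011 00010010 00111100

First, E_a ⊕ E_b = (M1 ⊕ K) ⊕ (M2 ⊕ K) = M1 ⊕ M2, so the key drops out. Then M2 = (M1 ⊕ M2) ⊕ M1 over the first 9 bytes.
byte 0: (e0 XOR 74) XOR 6c = 94 XOR 6c = f8
byte 1: (9d XOR e6) XOR 6f = 7b XOR 6f = 14
byte 2: (4c XOR 3c) XOR 67 = 70 XOR 67 = 17
byte 3: (3d XOR 3a) XOR 69 = 07 XOR 69 = 6e
byte 4: (38 XOR c5) XOR 6e = fd XOR 6e = 93
byte 5: (e9 XOR 3a) XOR 20 = d3 XOR 20 = f3
byte 6: (45 XOR 52) XOR 74 = 17 XOR 74 = 63
byte 7: (44 XOR 3e) XOR 68 = 7a XOR 68 = 12
byte 8: (09 XOR 50) XOR 65 = 59 XOR 65 = 3c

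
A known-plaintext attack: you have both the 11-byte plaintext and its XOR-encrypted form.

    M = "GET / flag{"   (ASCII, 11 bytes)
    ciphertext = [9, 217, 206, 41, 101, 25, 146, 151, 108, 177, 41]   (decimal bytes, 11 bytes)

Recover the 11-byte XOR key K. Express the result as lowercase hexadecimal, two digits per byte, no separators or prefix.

4e9c9a094a39f4fb0dd652

Since ciphertext = M ⊕ K, XORing both sides with M gives K = M ⊕ ciphertext.
47 ⊕ 09 = 4e
45 ⊕ d9 = 9c
54 ⊕ ce = 9a
20 ⊕ 29 = 09
2f ⊕ 65 = 4a
20 ⊕ 19 = 39
66 ⊕ 92 = f4
6c ⊕ 97 = fb
61 ⊕ 6c = 0d
67 ⊕ b1 = d6
7b ⊕ 29 = 52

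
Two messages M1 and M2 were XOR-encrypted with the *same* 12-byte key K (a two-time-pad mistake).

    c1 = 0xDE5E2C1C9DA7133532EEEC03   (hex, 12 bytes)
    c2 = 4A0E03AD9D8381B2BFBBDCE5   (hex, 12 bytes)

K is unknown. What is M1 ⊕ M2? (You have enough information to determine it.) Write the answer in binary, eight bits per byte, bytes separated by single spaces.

c1 ⊕ c2 = (M1 ⊕ K) ⊕ (M2 ⊕ K) = M1 ⊕ M2 — the shared key cancels under XOR.
de XOR 4a = 94
5e XOR 0e = 50
2c XOR 03 = 2f
1c XOR ad = b1
9d XOR 9d = 00
a7 XOR 83 = 24
13 XOR 81 = 92
35 XOR b2 = 87
32 XOR bf = 8d
ee XOR bb = 55
ec XOR dc = 30
03 XOR e5 = e6

10010100 01010000 00101111 10110001 00000000 00100100 10010010 10000111 10001101 01010101 00110000 11100110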